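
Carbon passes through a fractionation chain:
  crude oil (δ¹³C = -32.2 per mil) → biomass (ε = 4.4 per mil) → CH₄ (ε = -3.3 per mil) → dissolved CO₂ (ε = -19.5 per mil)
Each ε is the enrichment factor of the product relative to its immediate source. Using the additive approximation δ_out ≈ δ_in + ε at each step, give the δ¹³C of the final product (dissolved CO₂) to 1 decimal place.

-50.6 per mil

step 1: δ ≈ -32.2 + (4.4) = -27.8 per mil
step 2: δ ≈ -27.8 + (-3.3) = -31.1 per mil
step 3: δ ≈ -31.1 + (-19.5) = -50.6 per mil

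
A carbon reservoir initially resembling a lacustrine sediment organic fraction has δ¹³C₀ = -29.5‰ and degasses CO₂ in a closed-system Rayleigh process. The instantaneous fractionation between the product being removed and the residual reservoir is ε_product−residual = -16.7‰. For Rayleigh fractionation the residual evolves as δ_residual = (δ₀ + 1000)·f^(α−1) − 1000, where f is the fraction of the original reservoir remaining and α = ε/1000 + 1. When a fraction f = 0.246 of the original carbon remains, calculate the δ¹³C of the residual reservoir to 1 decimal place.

Rayleigh residual: δ_res = (δ₀ + 1000)·f^(α−1) − 1000
α = ε/1000 + 1 = 0.98330, so α − 1 = -0.01670
f^(α−1) = 0.246^(-0.01670) = 1.023697
δ_res = (-29.5 + 1000) × 1.023697 − 1000 = 993.498 − 1000 = -6.50‰

-6.5‰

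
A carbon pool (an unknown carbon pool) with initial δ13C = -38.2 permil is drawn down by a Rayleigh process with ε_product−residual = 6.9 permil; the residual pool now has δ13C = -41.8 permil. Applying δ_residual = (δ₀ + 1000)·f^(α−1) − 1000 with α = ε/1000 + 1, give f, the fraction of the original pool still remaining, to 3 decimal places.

0.581

α − 1 = ε/1000 = 0.0069
(δ_res + 1000)/(δ₀ + 1000) = (-41.8 + 1000)/(-38.2 + 1000) = 958.2/961.8 = 0.996257
f = 0.996257^(1/0.0069) = exp(ln(0.996257)/0.0069) = exp(-0.00375/0.0069)
f = exp(-0.5435) = 0.5807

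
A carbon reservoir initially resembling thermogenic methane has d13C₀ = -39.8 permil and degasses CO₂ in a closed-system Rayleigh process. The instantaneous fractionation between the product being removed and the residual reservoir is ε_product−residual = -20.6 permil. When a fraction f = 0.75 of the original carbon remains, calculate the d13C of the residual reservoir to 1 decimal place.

-34.1 permil

Rayleigh residual: δ_res = (δ₀ + 1000)·f^(α−1) − 1000
α = ε/1000 + 1 = 0.97940, so α − 1 = -0.02060
f^(α−1) = 0.75^(-0.02060) = 1.005944
δ_res = (-39.8 + 1000) × 1.005944 − 1000 = 965.907 − 1000 = -34.09 permil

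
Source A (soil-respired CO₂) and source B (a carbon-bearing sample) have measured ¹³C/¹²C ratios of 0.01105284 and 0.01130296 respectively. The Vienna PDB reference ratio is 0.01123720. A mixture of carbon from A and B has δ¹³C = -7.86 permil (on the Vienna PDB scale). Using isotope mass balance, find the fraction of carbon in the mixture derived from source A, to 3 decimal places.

δ_A = (0.01105284/0.01123720 − 1)×1000 = (0.983594 − 1)×1000 = -16.406 permil
δ_B = (0.01130296/0.01123720 − 1)×1000 = (1.005852 − 1)×1000 = 5.852 permil
f_A = (δ_mix − δ_B)/(δ_A − δ_B) = (-7.86 − (5.852))/(-16.406 − (5.852))
f_A = -13.712 / -22.258 = 0.6160

0.616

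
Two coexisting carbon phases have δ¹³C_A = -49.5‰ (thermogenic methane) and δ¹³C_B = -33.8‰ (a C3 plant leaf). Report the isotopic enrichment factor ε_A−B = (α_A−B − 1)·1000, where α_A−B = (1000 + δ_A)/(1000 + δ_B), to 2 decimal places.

-16.25‰

α_A−B = (1000 + -49.5) / (1000 + -33.8) = 950.5 / 966.2 = 0.983751
ε_A−B = (0.983751 − 1) × 1000 = -16.249‰
(The approximation ε ≈ δ_A − δ_B would give -15.7‰.)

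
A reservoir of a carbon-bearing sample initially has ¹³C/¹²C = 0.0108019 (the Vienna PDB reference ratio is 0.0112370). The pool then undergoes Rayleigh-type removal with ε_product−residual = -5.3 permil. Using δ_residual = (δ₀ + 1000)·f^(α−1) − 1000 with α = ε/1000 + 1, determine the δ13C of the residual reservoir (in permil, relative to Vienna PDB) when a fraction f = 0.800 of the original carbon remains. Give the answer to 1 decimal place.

δ₀ = (0.0108019/0.0112370 − 1)×1000 = (0.961280 − 1)×1000 = -38.720 permil
α − 1 = ε/1000 = -0.0053
f^(α−1) = 0.800^(-0.0053) = 1.001183
δ_res = (-38.720 + 1000) × 1.001183 − 1000 = 962.417 − 1000 = -37.58 permil

-37.6 permil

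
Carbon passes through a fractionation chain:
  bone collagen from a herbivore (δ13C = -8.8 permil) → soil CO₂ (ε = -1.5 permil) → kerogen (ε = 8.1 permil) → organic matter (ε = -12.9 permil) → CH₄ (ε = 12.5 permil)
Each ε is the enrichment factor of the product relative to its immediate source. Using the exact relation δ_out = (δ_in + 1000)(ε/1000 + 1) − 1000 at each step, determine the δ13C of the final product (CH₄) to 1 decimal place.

step 1: δ = (-8.80 + 1000)·(-1.5/1000 + 1) − 1000 = -10.29 permil
step 2: δ = (-10.29 + 1000)·(8.1/1000 + 1) − 1000 = -2.27 permil
step 3: δ = (-2.27 + 1000)·(-12.9/1000 + 1) − 1000 = -15.14 permil
step 4: δ = (-15.14 + 1000)·(12.5/1000 + 1) − 1000 = -2.83 permil

-2.8 permil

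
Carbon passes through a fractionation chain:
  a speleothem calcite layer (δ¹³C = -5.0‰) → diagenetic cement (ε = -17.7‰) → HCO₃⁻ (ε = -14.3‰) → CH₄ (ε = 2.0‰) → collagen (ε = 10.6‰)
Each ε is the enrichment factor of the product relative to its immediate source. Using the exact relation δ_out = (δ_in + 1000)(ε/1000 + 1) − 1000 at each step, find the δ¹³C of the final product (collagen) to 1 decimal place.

-24.4‰

step 1: δ = (-5.00 + 1000)·(-17.7/1000 + 1) − 1000 = -22.61‰
step 2: δ = (-22.61 + 1000)·(-14.3/1000 + 1) − 1000 = -36.59‰
step 3: δ = (-36.59 + 1000)·(2.0/1000 + 1) − 1000 = -34.66‰
step 4: δ = (-34.66 + 1000)·(10.6/1000 + 1) − 1000 = -24.43‰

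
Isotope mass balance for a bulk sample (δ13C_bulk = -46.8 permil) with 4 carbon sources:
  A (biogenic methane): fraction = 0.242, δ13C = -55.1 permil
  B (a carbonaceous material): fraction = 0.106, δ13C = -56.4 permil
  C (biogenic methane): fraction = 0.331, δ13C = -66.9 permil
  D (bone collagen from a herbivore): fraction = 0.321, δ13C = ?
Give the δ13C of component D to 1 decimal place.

Isotope mass balance: δ_bulk = Σ fᵢ·δᵢ.
-46.8 = 0.242×(-55.1) + 0.106×(-56.4) + 0.331×(-66.9) + 0.321×δ_D
0.321·δ_D = -46.8 − (-41.456) = -5.343
δ_D = -5.343 / 0.321 = -16.65 permil

-16.6 permil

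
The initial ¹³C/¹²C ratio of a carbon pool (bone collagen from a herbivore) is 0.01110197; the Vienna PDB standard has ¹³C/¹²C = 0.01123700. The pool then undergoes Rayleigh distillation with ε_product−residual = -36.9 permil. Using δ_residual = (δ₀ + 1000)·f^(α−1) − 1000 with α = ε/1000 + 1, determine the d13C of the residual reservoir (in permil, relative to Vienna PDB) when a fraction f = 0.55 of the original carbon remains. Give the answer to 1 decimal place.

δ₀ = (0.01110197/0.01123700 − 1)×1000 = (0.987983 − 1)×1000 = -12.017 permil
α − 1 = ε/1000 = -0.0369
f^(α−1) = 0.55^(-0.0369) = 1.022305
δ_res = (-12.017 + 1000) × 1.022305 − 1000 = 1010.021 − 1000 = 10.02 permil

10.0 permil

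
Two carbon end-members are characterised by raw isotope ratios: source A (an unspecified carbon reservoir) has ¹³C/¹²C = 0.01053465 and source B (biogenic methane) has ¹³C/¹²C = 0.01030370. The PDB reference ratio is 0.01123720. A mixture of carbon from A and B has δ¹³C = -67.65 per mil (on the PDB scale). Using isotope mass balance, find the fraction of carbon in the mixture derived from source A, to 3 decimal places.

δ_A = (0.01053465/0.01123720 − 1)×1000 = (0.937480 − 1)×1000 = -62.520 per mil
δ_B = (0.01030370/0.01123720 − 1)×1000 = (0.916928 − 1)×1000 = -83.072 per mil
f_A = (δ_mix − δ_B)/(δ_A − δ_B) = (-67.65 − (-83.072))/(-62.520 − (-83.072))
f_A = 15.422 / 20.552 = 0.7504

0.750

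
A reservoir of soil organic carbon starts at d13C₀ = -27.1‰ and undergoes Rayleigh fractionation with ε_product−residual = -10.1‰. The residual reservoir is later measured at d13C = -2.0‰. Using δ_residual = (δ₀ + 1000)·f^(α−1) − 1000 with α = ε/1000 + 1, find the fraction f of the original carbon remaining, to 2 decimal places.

α − 1 = ε/1000 = -0.0101
(δ_res + 1000)/(δ₀ + 1000) = (-2.0 + 1000)/(-27.1 + 1000) = 998.0/972.9 = 1.025799
f = 1.025799^(1/-0.0101) = exp(ln(1.025799)/-0.0101) = exp(0.02547/-0.0101)
f = exp(-2.5220) = 0.0803

0.08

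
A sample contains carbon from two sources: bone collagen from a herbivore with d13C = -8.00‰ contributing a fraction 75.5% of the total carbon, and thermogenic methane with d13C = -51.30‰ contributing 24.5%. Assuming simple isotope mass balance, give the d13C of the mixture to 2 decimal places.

-18.61‰

δ_mix = f_A·δ_A + f_B·δ_B
δ_mix = 0.755 × (-8.00) + 0.245 × (-51.30)
δ_mix = -6.040 + -12.568 = -18.608‰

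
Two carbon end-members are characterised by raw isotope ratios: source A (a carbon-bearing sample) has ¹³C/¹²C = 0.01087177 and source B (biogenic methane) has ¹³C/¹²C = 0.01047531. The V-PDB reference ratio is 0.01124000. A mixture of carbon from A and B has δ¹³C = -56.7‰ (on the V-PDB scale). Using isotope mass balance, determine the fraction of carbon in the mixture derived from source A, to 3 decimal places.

0.321

δ_A = (0.01087177/0.01124000 − 1)×1000 = (0.967239 − 1)×1000 = -32.761‰
δ_B = (0.01047531/0.01124000 − 1)×1000 = (0.931967 − 1)×1000 = -68.033‰
f_A = (δ_mix − δ_B)/(δ_A − δ_B) = (-56.7 − (-68.033))/(-32.761 − (-68.033))
f_A = 11.333 / 35.272 = 0.3213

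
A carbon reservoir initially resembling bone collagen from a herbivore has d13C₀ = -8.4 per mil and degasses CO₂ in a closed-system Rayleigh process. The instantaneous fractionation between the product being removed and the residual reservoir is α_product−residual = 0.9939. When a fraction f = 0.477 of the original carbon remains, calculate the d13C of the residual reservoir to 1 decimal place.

-3.9 per mil

Rayleigh residual: δ_res = (δ₀ + 1000)·f^(α−1) − 1000
α − 1 = -0.00610
f^(α−1) = 0.477^(-0.00610) = 1.004526
δ_res = (-8.4 + 1000) × 1.004526 − 1000 = 996.088 − 1000 = -3.91 per mil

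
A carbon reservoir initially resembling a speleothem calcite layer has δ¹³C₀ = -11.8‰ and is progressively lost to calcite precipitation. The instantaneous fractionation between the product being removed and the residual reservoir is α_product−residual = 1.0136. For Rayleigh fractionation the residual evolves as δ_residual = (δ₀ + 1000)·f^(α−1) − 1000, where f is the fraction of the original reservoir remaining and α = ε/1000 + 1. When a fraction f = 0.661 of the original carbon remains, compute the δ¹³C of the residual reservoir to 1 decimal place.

Rayleigh residual: δ_res = (δ₀ + 1000)·f^(α−1) − 1000
α − 1 = 0.01360
f^(α−1) = 0.661^(0.01360) = 0.994385
δ_res = (-11.8 + 1000) × 0.994385 − 1000 = 982.652 − 1000 = -17.35‰

-17.3‰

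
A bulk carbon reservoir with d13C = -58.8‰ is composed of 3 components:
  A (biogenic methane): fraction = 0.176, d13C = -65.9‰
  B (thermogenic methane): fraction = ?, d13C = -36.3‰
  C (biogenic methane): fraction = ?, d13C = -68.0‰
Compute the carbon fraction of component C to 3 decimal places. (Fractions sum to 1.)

0.545

Let f_C and f_B be the unknown fractions; fractions sum to 1 so f_C + f_B = 0.824.
Mass balance: Σ fᵢ·δᵢ = δ_bulk ⇒ f_C·(-68.0) + f_B·(-36.3) = -58.8 − (-11.598) = -47.202
Substitute f_B = 0.824 − f_C:
f_C·(-68.0 − -36.3) = -47.202 − 0.824×(-36.3) = -17.290
f_C = -17.290 / -31.7 = 0.5454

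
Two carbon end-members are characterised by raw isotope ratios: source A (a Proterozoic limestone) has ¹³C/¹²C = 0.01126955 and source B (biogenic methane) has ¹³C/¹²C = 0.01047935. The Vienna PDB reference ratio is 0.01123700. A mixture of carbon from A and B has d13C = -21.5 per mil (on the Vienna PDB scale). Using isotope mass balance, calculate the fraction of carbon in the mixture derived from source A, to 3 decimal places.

0.653

δ_A = (0.01126955/0.01123700 − 1)×1000 = (1.002897 − 1)×1000 = 2.897 per mil
δ_B = (0.01047935/0.01123700 − 1)×1000 = (0.932575 − 1)×1000 = -67.425 per mil
f_A = (δ_mix − δ_B)/(δ_A − δ_B) = (-21.5 − (-67.425))/(2.897 − (-67.425))
f_A = 45.925 / 70.321 = 0.6531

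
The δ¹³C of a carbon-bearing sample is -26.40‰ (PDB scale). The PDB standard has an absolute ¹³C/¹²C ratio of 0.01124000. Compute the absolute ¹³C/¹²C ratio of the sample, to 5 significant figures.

0.010943

R_sample = R_standard × (δ¹³C/1000 + 1)
R_sample = 0.01124000 × (-26.40/1000 + 1) = 0.01124000 × 0.973600
R_sample = 0.0109433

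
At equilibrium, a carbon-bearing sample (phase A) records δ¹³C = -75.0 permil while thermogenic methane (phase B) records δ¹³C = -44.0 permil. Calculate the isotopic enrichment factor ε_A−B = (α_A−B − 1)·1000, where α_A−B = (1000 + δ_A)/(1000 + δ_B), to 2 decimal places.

α_A−B = (1000 + -75.0) / (1000 + -44.0) = 925.0 / 956.0 = 0.967573
ε_A−B = (0.967573 − 1) × 1000 = -32.427 permil
(The approximation ε ≈ δ_A − δ_B would give -31.0 permil.)

-32.43 permil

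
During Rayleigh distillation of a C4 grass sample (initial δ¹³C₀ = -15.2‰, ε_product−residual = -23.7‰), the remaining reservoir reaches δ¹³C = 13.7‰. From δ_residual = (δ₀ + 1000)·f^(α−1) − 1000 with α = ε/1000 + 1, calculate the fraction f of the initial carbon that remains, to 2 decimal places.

α − 1 = ε/1000 = -0.0237
(δ_res + 1000)/(δ₀ + 1000) = (13.7 + 1000)/(-15.2 + 1000) = 1013.7/984.8 = 1.029346
f = 1.029346^(1/-0.0237) = exp(ln(1.029346)/-0.0237) = exp(0.02892/-0.0237)
f = exp(-1.2204) = 0.2951

0.30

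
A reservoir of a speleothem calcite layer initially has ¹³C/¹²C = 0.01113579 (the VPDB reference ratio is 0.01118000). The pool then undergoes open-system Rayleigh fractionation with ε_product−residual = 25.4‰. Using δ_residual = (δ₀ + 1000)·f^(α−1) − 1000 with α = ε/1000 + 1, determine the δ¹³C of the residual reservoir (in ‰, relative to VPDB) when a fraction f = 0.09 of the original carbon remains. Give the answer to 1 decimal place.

-63.0‰

δ₀ = (0.01113579/0.01118000 − 1)×1000 = (0.996046 − 1)×1000 = -3.954‰
α − 1 = ε/1000 = 0.0254
f^(α−1) = 0.09^(0.0254) = 0.940671
δ_res = (-3.954 + 1000) × 0.940671 − 1000 = 936.951 − 1000 = -63.05‰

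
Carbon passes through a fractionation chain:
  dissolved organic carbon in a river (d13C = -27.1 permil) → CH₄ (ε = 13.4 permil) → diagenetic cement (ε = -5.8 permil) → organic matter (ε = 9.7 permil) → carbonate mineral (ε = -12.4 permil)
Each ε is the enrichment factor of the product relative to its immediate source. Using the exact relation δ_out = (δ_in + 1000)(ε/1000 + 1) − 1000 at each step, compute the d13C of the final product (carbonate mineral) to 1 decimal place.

step 1: δ = (-27.10 + 1000)·(13.4/1000 + 1) − 1000 = -14.06 permil
step 2: δ = (-14.06 + 1000)·(-5.8/1000 + 1) − 1000 = -19.78 permil
step 3: δ = (-19.78 + 1000)·(9.7/1000 + 1) − 1000 = -10.27 permil
step 4: δ = (-10.27 + 1000)·(-12.4/1000 + 1) − 1000 = -22.55 permil

-22.5 permil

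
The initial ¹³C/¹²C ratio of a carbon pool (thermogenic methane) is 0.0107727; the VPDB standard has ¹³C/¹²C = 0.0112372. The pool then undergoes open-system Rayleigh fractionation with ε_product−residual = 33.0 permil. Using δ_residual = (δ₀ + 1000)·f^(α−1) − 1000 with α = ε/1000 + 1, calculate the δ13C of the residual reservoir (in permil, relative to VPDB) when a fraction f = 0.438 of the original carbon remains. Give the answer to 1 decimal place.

δ₀ = (0.0107727/0.0112372 − 1)×1000 = (0.958664 − 1)×1000 = -41.336 permil
α − 1 = ε/1000 = 0.0330
f^(α−1) = 0.438^(0.0330) = 0.973125
δ_res = (-41.336 + 1000) × 0.973125 − 1000 = 932.900 − 1000 = -67.10 permil

-67.1 permil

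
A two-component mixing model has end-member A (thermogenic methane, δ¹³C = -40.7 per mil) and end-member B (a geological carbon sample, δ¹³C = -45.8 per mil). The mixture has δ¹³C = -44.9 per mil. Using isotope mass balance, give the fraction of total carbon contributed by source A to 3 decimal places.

δ_mix = f_A·δ_A + (1 − f_A)·δ_B  ⇒  f_A = (δ_mix − δ_B)/(δ_A − δ_B)
f_A = (-44.9 − (-45.8)) / (-40.7 − (-45.8))
f_A = 0.9 / 5.1 = 0.1765

0.176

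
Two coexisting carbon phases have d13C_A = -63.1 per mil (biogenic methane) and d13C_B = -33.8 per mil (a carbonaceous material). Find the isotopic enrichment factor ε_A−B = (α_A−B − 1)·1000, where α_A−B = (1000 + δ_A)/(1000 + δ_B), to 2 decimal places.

α_A−B = (1000 + -63.1) / (1000 + -33.8) = 936.9 / 966.2 = 0.969675
ε_A−B = (0.969675 − 1) × 1000 = -30.325 per mil
(The approximation ε ≈ δ_A − δ_B would give -29.3 per mil.)

-30.32 per mil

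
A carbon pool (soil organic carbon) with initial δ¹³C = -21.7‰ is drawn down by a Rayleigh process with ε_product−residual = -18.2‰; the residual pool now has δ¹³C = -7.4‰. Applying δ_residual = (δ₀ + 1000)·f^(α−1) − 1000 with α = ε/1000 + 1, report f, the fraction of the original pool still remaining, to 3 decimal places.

α − 1 = ε/1000 = -0.0182
(δ_res + 1000)/(δ₀ + 1000) = (-7.4 + 1000)/(-21.7 + 1000) = 992.6/978.3 = 1.014617
f = 1.014617^(1/-0.0182) = exp(ln(1.014617)/-0.0182) = exp(0.01451/-0.0182)
f = exp(-0.7973) = 0.4505

0.451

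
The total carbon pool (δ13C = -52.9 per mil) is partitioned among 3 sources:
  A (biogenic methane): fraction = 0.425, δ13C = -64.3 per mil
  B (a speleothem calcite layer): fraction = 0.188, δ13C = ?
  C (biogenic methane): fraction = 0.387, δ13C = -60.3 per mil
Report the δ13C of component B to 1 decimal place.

Isotope mass balance: δ_bulk = Σ fᵢ·δᵢ.
-52.9 = 0.425×(-64.3) + 0.188×δ_B + 0.387×(-60.3)
0.188·δ_B = -52.9 − (-50.664) = -2.236
δ_B = -2.236 / 0.188 = -11.90 per mil

-11.9 per mil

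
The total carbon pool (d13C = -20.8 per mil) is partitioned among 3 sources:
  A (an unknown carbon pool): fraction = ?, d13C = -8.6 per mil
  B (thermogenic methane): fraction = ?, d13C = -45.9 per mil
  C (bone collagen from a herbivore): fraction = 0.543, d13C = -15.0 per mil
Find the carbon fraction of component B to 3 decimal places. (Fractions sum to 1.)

0.234

Let f_B and f_A be the unknown fractions; fractions sum to 1 so f_B + f_A = 0.457.
Mass balance: Σ fᵢ·δᵢ = δ_bulk ⇒ f_B·(-45.9) + f_A·(-8.6) = -20.8 − (-8.145) = -12.655
Substitute f_A = 0.457 − f_B:
f_B·(-45.9 − -8.6) = -12.655 − 0.457×(-8.6) = -8.725
f_B = -8.725 / -37.3 = 0.2339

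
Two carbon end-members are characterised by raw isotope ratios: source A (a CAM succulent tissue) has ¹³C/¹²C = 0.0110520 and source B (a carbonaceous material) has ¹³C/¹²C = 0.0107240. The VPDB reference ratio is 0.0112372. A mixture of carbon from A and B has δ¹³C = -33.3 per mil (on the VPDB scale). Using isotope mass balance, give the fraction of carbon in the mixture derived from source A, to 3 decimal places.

δ_A = (0.0110520/0.0112372 − 1)×1000 = (0.983519 − 1)×1000 = -16.481 per mil
δ_B = (0.0107240/0.0112372 − 1)×1000 = (0.954330 − 1)×1000 = -45.670 per mil
f_A = (δ_mix − δ_B)/(δ_A − δ_B) = (-33.3 − (-45.670))/(-16.481 − (-45.670))
f_A = 12.370 / 29.189 = 0.4238

0.424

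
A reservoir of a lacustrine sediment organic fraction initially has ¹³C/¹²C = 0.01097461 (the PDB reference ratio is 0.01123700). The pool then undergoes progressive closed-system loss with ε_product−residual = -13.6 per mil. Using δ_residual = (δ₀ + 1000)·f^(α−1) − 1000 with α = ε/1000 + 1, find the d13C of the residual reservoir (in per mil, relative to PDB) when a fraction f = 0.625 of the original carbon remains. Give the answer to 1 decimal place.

δ₀ = (0.01097461/0.01123700 − 1)×1000 = (0.976649 − 1)×1000 = -23.351 per mil
α − 1 = ε/1000 = -0.0136
f^(α−1) = 0.625^(-0.0136) = 1.006413
δ_res = (-23.351 + 1000) × 1.006413 − 1000 = 982.912 − 1000 = -17.09 per mil

-17.1 per mil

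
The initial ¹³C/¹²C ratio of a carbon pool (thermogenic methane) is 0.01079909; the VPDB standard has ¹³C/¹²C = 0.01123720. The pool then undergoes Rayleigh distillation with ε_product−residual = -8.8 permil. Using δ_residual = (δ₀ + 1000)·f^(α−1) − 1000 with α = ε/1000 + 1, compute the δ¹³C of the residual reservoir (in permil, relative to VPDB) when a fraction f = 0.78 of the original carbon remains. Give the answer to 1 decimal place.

δ₀ = (0.01079909/0.01123720 − 1)×1000 = (0.961013 − 1)×1000 = -38.987 permil
α − 1 = ε/1000 = -0.0088
f^(α−1) = 0.78^(-0.0088) = 1.002189
δ_res = (-38.987 + 1000) × 1.002189 − 1000 = 963.116 − 1000 = -36.88 permil

-36.9 permil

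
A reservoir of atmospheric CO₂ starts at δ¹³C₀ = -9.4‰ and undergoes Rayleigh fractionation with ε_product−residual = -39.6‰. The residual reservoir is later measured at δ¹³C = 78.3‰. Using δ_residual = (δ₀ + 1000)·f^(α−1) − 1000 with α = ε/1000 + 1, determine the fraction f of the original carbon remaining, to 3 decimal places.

0.117

α − 1 = ε/1000 = -0.0396
(δ_res + 1000)/(δ₀ + 1000) = (78.3 + 1000)/(-9.4 + 1000) = 1078.3/990.6 = 1.088532
f = 1.088532^(1/-0.0396) = exp(ln(1.088532)/-0.0396) = exp(0.08483/-0.0396)
f = exp(-2.1422) = 0.1174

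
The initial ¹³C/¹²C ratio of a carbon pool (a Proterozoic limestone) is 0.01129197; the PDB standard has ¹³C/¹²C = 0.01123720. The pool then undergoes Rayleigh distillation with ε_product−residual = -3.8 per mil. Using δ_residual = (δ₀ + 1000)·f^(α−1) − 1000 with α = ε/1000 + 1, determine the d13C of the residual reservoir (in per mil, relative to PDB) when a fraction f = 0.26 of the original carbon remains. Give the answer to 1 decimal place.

10.0 per mil

δ₀ = (0.01129197/0.01123720 − 1)×1000 = (1.004874 − 1)×1000 = 4.874 per mil
α − 1 = ε/1000 = -0.0038
f^(α−1) = 0.26^(-0.0038) = 1.005132
δ_res = (4.874 + 1000) × 1.005132 − 1000 = 1010.031 − 1000 = 10.03 per mil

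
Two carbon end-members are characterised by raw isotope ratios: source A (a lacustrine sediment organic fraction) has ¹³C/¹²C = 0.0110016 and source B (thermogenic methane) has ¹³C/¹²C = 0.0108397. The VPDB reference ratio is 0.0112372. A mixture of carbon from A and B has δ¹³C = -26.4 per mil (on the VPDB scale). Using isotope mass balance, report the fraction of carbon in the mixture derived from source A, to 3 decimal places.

0.623

δ_A = (0.0110016/0.0112372 − 1)×1000 = (0.979034 − 1)×1000 = -20.966 per mil
δ_B = (0.0108397/0.0112372 − 1)×1000 = (0.964626 − 1)×1000 = -35.374 per mil
f_A = (δ_mix − δ_B)/(δ_A − δ_B) = (-26.4 − (-35.374))/(-20.966 − (-35.374))
f_A = 8.974 / 14.408 = 0.6228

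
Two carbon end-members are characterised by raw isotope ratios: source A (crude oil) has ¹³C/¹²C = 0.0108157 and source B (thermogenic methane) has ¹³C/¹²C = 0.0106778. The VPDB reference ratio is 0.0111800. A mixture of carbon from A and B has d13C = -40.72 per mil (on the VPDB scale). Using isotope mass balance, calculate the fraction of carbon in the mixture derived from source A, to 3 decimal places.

0.340

δ_A = (0.0108157/0.0111800 − 1)×1000 = (0.967415 − 1)×1000 = -32.585 per mil
δ_B = (0.0106778/0.0111800 − 1)×1000 = (0.955081 − 1)×1000 = -44.919 per mil
f_A = (δ_mix − δ_B)/(δ_A − δ_B) = (-40.72 − (-44.919))/(-32.585 − (-44.919))
f_A = 4.199 / 12.335 = 0.3405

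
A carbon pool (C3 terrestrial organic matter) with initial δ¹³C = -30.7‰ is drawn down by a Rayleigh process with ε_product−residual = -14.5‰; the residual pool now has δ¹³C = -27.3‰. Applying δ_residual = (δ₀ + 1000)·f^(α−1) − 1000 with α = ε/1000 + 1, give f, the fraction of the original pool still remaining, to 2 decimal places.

0.79

α − 1 = ε/1000 = -0.0145
(δ_res + 1000)/(δ₀ + 1000) = (-27.3 + 1000)/(-30.7 + 1000) = 972.7/969.3 = 1.003508
f = 1.003508^(1/-0.0145) = exp(ln(1.003508)/-0.0145) = exp(0.00350/-0.0145)
f = exp(-0.2415) = 0.7855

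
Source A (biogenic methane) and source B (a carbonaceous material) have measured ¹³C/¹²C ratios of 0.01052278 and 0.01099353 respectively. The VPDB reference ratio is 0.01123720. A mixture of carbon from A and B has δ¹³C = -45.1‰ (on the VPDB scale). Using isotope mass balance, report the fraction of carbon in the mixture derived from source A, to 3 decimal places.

0.559

δ_A = (0.01052278/0.01123720 − 1)×1000 = (0.936424 − 1)×1000 = -63.576‰
δ_B = (0.01099353/0.01123720 − 1)×1000 = (0.978316 − 1)×1000 = -21.684‰
f_A = (δ_mix − δ_B)/(δ_A − δ_B) = (-45.1 − (-21.684))/(-63.576 − (-21.684))
f_A = -23.416 / -41.892 = 0.5590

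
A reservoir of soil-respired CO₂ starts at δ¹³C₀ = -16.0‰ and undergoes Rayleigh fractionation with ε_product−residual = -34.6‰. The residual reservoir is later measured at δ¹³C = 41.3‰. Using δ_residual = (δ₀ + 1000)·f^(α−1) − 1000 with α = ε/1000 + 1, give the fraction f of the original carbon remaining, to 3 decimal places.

0.195

α − 1 = ε/1000 = -0.0346
(δ_res + 1000)/(δ₀ + 1000) = (41.3 + 1000)/(-16.0 + 1000) = 1041.3/984.0 = 1.058232
f = 1.058232^(1/-0.0346) = exp(ln(1.058232)/-0.0346) = exp(0.05660/-0.0346)
f = exp(-1.6358) = 0.1948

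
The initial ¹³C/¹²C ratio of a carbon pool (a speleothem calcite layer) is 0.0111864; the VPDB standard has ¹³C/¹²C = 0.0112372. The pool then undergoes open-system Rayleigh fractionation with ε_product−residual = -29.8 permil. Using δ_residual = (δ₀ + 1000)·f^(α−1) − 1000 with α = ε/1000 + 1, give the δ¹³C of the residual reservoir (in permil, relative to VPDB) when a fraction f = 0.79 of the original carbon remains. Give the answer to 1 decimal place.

2.5 permil

δ₀ = (0.0111864/0.0112372 − 1)×1000 = (0.995479 − 1)×1000 = -4.521 permil
α − 1 = ε/1000 = -0.0298
f^(α−1) = 0.79^(-0.0298) = 1.007049
δ_res = (-4.521 + 1000) × 1.007049 − 1000 = 1002.497 − 1000 = 2.50 permil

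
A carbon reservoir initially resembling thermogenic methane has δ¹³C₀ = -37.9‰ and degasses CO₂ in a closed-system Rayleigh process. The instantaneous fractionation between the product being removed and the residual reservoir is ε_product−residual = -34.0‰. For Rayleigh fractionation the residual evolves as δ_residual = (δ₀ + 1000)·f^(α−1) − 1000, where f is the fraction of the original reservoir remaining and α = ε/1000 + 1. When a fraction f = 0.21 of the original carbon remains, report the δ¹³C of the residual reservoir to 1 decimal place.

Rayleigh residual: δ_res = (δ₀ + 1000)·f^(α−1) − 1000
α = ε/1000 + 1 = 0.96600, so α − 1 = -0.03400
f^(α−1) = 0.21^(-0.03400) = 1.054495
δ_res = (-37.9 + 1000) × 1.054495 − 1000 = 1014.530 − 1000 = 14.53‰

14.5‰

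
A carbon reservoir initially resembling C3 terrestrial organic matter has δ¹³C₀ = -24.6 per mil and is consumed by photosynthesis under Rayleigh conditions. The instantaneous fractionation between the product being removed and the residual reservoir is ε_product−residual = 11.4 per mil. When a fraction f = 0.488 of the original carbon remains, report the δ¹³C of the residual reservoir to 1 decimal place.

-32.5 per mil

Rayleigh residual: δ_res = (δ₀ + 1000)·f^(α−1) − 1000
α = ε/1000 + 1 = 1.01140, so α − 1 = 0.01140
f^(α−1) = 0.488^(0.01140) = 0.991855
δ_res = (-24.6 + 1000) × 0.991855 − 1000 = 967.455 − 1000 = -32.55 per mil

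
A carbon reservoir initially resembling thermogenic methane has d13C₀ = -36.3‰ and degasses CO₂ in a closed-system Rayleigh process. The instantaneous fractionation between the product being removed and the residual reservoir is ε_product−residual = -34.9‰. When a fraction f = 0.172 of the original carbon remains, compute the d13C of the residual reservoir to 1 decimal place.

24.8‰

Rayleigh residual: δ_res = (δ₀ + 1000)·f^(α−1) − 1000
α = ε/1000 + 1 = 0.96510, so α − 1 = -0.03490
f^(α−1) = 0.172^(-0.03490) = 1.063359
δ_res = (-36.3 + 1000) × 1.063359 − 1000 = 1024.759 − 1000 = 24.76‰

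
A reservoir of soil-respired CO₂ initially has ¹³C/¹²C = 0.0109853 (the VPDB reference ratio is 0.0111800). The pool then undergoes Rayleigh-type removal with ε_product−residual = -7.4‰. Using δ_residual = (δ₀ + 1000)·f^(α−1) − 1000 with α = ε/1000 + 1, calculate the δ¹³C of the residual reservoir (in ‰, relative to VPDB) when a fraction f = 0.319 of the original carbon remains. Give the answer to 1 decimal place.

δ₀ = (0.0109853/0.0111800 − 1)×1000 = (0.982585 − 1)×1000 = -17.415‰
α − 1 = ε/1000 = -0.0074
f^(α−1) = 0.319^(-0.0074) = 1.008491
δ_res = (-17.415 + 1000) × 1.008491 − 1000 = 990.928 − 1000 = -9.07‰

-9.1‰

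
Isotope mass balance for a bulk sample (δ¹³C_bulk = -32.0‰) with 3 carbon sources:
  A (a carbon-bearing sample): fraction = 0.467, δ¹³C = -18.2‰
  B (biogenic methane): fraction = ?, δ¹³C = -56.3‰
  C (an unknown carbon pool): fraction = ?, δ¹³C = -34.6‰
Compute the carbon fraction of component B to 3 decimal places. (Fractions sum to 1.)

Let f_B and f_C be the unknown fractions; fractions sum to 1 so f_B + f_C = 0.533.
Mass balance: Σ fᵢ·δᵢ = δ_bulk ⇒ f_B·(-56.3) + f_C·(-34.6) = -32.0 − (-8.499) = -23.501
Substitute f_C = 0.533 − f_B:
f_B·(-56.3 − -34.6) = -23.501 − 0.533×(-34.6) = -5.059
f_B = -5.059 / -21.7 = 0.2331

0.233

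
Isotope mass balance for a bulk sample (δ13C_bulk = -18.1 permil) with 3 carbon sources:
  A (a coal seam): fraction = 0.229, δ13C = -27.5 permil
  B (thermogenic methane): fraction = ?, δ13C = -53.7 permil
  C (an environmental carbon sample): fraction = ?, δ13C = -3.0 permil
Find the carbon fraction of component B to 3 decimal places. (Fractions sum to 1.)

0.187

Let f_B and f_C be the unknown fractions; fractions sum to 1 so f_B + f_C = 0.771.
Mass balance: Σ fᵢ·δᵢ = δ_bulk ⇒ f_B·(-53.7) + f_C·(-3.0) = -18.1 − (-6.298) = -11.803
Substitute f_C = 0.771 − f_B:
f_B·(-53.7 − -3.0) = -11.803 − 0.771×(-3.0) = -9.490
f_B = -9.490 / -50.7 = 0.1872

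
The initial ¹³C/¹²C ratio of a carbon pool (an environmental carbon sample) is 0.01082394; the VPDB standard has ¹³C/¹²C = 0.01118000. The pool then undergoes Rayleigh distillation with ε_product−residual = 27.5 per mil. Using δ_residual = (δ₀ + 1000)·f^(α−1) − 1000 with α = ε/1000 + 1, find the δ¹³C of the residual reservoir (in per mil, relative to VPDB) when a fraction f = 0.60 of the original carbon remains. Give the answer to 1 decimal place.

δ₀ = (0.01082394/0.01118000 − 1)×1000 = (0.968152 − 1)×1000 = -31.848 per mil
α − 1 = ε/1000 = 0.0275
f^(α−1) = 0.60^(0.0275) = 0.986051
δ_res = (-31.848 + 1000) × 0.986051 − 1000 = 954.647 − 1000 = -45.35 per mil

-45.4 per mil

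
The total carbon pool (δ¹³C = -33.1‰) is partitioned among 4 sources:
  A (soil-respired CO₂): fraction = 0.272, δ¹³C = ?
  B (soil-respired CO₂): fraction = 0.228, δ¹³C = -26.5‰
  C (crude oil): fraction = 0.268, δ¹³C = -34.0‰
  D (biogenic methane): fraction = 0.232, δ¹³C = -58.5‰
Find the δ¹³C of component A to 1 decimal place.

-16.1‰

Isotope mass balance: δ_bulk = Σ fᵢ·δᵢ.
-33.1 = 0.272×δ_A + 0.228×(-26.5) + 0.268×(-34.0) + 0.232×(-58.5)
0.272·δ_A = -33.1 − (-28.726) = -4.374
δ_A = -4.374 / 0.272 = -16.08‰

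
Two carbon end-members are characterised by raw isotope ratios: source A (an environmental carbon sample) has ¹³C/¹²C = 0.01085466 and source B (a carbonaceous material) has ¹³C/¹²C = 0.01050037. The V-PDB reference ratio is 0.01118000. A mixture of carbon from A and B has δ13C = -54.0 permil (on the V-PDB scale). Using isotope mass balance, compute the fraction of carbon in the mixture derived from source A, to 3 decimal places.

0.214

δ_A = (0.01085466/0.01118000 − 1)×1000 = (0.970900 − 1)×1000 = -29.100 permil
δ_B = (0.01050037/0.01118000 − 1)×1000 = (0.939210 − 1)×1000 = -60.790 permil
f_A = (δ_mix − δ_B)/(δ_A − δ_B) = (-54.0 − (-60.790))/(-29.100 − (-60.790))
f_A = 6.790 / 31.690 = 0.2143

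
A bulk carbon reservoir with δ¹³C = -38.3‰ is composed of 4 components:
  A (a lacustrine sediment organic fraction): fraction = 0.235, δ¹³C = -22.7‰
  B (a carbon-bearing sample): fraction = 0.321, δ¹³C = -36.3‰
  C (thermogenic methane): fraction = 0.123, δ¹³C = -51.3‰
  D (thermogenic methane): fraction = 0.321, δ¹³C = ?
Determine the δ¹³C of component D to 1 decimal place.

Isotope mass balance: δ_bulk = Σ fᵢ·δᵢ.
-38.3 = 0.235×(-22.7) + 0.321×(-36.3) + 0.123×(-51.3) + 0.321×δ_D
0.321·δ_D = -38.3 − (-23.297) = -15.003
δ_D = -15.003 / 0.321 = -46.74‰

-46.7‰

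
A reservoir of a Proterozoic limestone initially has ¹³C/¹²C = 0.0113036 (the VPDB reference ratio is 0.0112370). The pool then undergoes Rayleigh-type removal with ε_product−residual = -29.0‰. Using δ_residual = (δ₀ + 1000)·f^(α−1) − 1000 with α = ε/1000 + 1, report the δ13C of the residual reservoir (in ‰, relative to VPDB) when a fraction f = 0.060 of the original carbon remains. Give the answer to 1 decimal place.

δ₀ = (0.0113036/0.0112370 − 1)×1000 = (1.005927 − 1)×1000 = 5.927‰
α − 1 = ε/1000 = -0.0290
f^(α−1) = 0.060^(-0.0290) = 1.085010
δ_res = (5.927 + 1000) × 1.085010 − 1000 = 1091.440 − 1000 = 91.44‰

91.4‰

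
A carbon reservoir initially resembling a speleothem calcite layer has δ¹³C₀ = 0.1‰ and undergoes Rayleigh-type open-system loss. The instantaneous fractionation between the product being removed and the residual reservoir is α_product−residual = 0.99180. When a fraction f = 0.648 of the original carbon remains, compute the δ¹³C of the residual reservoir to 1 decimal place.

Rayleigh residual: δ_res = (δ₀ + 1000)·f^(α−1) − 1000
α − 1 = -0.00820
f^(α−1) = 0.648^(-0.00820) = 1.003564
δ_res = (0.1 + 1000) × 1.003564 − 1000 = 1003.664 − 1000 = 3.66‰

3.7‰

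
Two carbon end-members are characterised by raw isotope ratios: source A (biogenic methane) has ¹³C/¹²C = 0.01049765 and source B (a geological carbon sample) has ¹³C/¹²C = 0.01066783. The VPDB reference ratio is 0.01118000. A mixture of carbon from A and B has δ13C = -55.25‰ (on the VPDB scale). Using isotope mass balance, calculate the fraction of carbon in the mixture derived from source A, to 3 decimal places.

0.620

δ_A = (0.01049765/0.01118000 − 1)×1000 = (0.938967 − 1)×1000 = -61.033‰
δ_B = (0.01066783/0.01118000 − 1)×1000 = (0.954189 − 1)×1000 = -45.811‰
f_A = (δ_mix − δ_B)/(δ_A − δ_B) = (-55.25 − (-45.811))/(-61.033 − (-45.811))
f_A = -9.439 / -15.222 = 0.6201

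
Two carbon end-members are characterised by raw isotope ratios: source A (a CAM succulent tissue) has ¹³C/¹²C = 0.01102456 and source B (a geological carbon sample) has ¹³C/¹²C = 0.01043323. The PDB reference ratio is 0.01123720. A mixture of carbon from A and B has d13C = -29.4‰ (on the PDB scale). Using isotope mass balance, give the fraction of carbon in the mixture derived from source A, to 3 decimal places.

0.801

δ_A = (0.01102456/0.01123720 − 1)×1000 = (0.981077 − 1)×1000 = -18.923‰
δ_B = (0.01043323/0.01123720 − 1)×1000 = (0.928455 − 1)×1000 = -71.545‰
f_A = (δ_mix − δ_B)/(δ_A − δ_B) = (-29.4 − (-71.545))/(-18.923 − (-71.545))
f_A = 42.145 / 52.623 = 0.8009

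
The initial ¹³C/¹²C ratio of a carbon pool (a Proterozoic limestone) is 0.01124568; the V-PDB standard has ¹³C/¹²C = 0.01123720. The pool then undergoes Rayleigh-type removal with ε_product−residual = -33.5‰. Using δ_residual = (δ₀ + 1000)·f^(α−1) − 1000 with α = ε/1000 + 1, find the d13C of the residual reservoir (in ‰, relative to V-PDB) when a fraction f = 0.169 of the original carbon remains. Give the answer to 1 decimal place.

62.2‰

δ₀ = (0.01124568/0.01123720 − 1)×1000 = (1.000755 − 1)×1000 = 0.755‰
α − 1 = ε/1000 = -0.0335
f^(α−1) = 0.169^(-0.0335) = 1.061368
δ_res = (0.755 + 1000) × 1.061368 − 1000 = 1062.168 − 1000 = 62.17‰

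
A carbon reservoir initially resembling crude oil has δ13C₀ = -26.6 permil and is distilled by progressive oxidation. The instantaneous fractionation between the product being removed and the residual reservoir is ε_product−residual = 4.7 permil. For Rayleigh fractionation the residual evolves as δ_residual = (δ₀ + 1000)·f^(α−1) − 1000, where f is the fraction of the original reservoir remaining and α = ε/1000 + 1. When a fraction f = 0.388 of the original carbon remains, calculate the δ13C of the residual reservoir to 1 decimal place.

-30.9 permil

Rayleigh residual: δ_res = (δ₀ + 1000)·f^(α−1) − 1000
α = ε/1000 + 1 = 1.00470, so α − 1 = 0.00470
f^(α−1) = 0.388^(0.00470) = 0.995560
δ_res = (-26.6 + 1000) × 0.995560 − 1000 = 969.078 − 1000 = -30.92 permil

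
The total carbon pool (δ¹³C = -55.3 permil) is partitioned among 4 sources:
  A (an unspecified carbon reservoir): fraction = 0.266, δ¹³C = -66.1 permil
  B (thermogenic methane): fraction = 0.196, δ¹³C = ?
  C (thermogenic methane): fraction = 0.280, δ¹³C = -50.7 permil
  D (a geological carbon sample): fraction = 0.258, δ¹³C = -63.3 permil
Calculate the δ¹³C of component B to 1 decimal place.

Isotope mass balance: δ_bulk = Σ fᵢ·δᵢ.
-55.3 = 0.266×(-66.1) + 0.196×δ_B + 0.280×(-50.7) + 0.258×(-63.3)
0.196·δ_B = -55.3 − (-48.110) = -7.190
δ_B = -7.190 / 0.196 = -36.68 permil

-36.7 permil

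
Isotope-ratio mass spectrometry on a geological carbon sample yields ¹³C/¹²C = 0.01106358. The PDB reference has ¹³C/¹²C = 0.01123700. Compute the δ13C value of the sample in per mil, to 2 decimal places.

-15.43 per mil

δ13C = (R_sample / R_standard − 1) × 1000
R_sample / R_standard = 0.01106358 / 0.01123700 = 0.984567
δ13C = (0.984567 − 1) × 1000 = -15.433 per mil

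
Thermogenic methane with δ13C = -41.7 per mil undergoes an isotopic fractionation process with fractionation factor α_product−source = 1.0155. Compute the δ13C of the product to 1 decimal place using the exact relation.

δ_product = (δ_source + 1000)·α − 1000
δ_product = (-41.7 + 1000) × 1.0155 − 1000
δ_product = 973.154 − 1000 = -26.85 per mil

-26.8 per mil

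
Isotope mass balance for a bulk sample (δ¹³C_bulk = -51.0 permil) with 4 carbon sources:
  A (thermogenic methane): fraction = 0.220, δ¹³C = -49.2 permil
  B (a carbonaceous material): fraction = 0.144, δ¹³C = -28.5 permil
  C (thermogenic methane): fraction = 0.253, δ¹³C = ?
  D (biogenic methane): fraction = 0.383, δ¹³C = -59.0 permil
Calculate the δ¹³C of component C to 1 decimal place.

Isotope mass balance: δ_bulk = Σ fᵢ·δᵢ.
-51.0 = 0.220×(-49.2) + 0.144×(-28.5) + 0.253×δ_C + 0.383×(-59.0)
0.253·δ_C = -51.0 − (-37.525) = -13.475
δ_C = -13.475 / 0.253 = -53.26 permil

-53.3 permil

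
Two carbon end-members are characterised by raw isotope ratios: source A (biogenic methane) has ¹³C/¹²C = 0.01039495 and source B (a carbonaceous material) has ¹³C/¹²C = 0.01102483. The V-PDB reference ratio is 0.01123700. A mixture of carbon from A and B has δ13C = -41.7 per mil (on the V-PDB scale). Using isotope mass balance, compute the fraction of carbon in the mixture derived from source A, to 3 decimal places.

δ_A = (0.01039495/0.01123700 − 1)×1000 = (0.925065 − 1)×1000 = -74.935 per mil
δ_B = (0.01102483/0.01123700 − 1)×1000 = (0.981119 − 1)×1000 = -18.881 per mil
f_A = (δ_mix − δ_B)/(δ_A − δ_B) = (-41.7 − (-18.881))/(-74.935 − (-18.881))
f_A = -22.819 / -56.054 = 0.4071

0.407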